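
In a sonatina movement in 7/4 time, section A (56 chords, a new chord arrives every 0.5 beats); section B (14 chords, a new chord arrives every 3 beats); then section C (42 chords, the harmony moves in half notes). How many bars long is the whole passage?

22 bars

A: 56 × 0.5 = 28 beats = 4 bars.
B: 14 × 3 = 42 beats = 6 bars.
C: 42 × 2 = 84 beats = 12 bars.
Total: 4 + 6 + 12 = 22 bars.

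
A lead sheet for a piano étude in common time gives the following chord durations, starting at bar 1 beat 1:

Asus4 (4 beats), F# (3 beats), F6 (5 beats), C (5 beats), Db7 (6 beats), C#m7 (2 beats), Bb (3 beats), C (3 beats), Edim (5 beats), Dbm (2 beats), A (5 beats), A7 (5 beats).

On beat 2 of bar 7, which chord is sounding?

Bb

Beat 2 of bar 7 is beat (7−1)×4 + 2 = 26 overall.
Running totals: Asus4 ends at 4, F# ends at 7, F6 ends at 12, C ends at 17, Db7 ends at 23, C#m7 ends at 25, Bb ends at 28.
Beat 26 falls within Bb.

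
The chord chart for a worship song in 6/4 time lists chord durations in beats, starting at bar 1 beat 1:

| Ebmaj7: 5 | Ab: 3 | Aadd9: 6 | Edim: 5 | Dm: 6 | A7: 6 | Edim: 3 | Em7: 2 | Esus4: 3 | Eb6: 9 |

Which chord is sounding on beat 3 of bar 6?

Beat 3 of bar 6 is beat (6−1)×6 + 3 = 33 overall.
Running totals: Ebmaj7 ends at 5, Ab ends at 8, Aadd9 ends at 14, Edim ends at 19, Dm ends at 25, A7 ends at 31, Edim ends at 34.
Beat 33 falls within Edim.

Edim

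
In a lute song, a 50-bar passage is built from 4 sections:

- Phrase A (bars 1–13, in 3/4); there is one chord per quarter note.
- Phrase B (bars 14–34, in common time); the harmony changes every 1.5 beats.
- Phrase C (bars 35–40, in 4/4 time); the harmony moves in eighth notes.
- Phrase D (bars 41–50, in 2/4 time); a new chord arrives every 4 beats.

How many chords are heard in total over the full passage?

148 chords

A: 13·3 = 39 beats, 39/1 = 39 chords.
B: 21·4 = 84 beats, 84/1.5 = 56 chords.
C: 6·4 = 24 beats, 24/0.5 = 48 chords.
D: 10·2 = 20 beats, 20/4 = 5 chords.
Total: 39 + 56 + 48 + 5 = 148.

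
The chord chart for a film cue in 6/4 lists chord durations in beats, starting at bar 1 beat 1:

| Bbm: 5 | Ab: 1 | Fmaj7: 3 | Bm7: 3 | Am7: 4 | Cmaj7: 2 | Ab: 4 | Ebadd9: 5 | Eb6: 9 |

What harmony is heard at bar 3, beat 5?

Beat 5 of bar 3 is beat (3−1)×6 + 5 = 17 overall.
Running totals: Bbm ends at 5, Ab ends at 6, Fmaj7 ends at 9, Bm7 ends at 12, Am7 ends at 16, Cmaj7 ends at 18.
Beat 17 falls within Cmaj7.

Cmaj7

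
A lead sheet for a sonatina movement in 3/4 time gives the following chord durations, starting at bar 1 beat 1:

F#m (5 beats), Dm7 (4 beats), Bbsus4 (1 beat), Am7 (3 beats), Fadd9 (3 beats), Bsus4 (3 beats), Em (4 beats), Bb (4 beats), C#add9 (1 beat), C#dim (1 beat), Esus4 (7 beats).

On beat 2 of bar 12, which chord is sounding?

Beat 2 of bar 12 is beat (12−1)×3 + 2 = 35 overall.
Running totals: F#m ends at 5, Dm7 ends at 9, Bbsus4 ends at 10, Am7 ends at 13, Fadd9 ends at 16, Bsus4 ends at 19, Em ends at 23, Bb ends at 27, C#add9 ends at 28, C#dim ends at 29, Esus4 ends at 36.
Beat 35 falls within Esus4.

Esus4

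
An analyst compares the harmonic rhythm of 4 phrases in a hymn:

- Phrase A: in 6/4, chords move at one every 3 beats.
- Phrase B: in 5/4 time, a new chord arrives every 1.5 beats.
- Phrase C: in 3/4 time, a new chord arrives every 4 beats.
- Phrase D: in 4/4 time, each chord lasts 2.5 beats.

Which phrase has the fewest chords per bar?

A: 6 beats/bar ÷ 3 beats/chord = 2 chords/bar.
B: 5 beats/bar ÷ 1.5 beats/chord = 10/3 chords/bar.
C: 3 beats/bar ÷ 4 beats/chord = 0.75 chords/bar.
D: 4 beats/bar ÷ 2.5 beats/chord = 1.6 chords/bar.
Slowest is C at 0.75 chords/bar.

Phrase C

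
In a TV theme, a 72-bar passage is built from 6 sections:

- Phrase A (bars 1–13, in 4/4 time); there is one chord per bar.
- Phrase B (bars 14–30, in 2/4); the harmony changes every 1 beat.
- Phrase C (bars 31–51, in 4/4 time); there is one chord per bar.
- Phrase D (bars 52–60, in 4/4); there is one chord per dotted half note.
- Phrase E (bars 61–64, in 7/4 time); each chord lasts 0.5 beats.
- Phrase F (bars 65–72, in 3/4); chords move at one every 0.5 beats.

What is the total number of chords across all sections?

A: 13 bars × 4 beats = 52 beats; 4 beats/chord → 13 chords.
B: 17 bars × 2 beats = 34 beats; 1 beat/chord → 34 chords.
C: 21 bars × 4 beats = 84 beats; 4 beats/chord → 21 chords.
D: 9 bars × 4 beats = 36 beats; 3 beats/chord → 12 chords.
E: 4 bars × 7 beats = 28 beats; 0.5 beats/chord → 56 chords.
F: 8 bars × 3 beats = 24 beats; 0.5 beats/chord → 48 chords.
Total: 13 + 34 + 21 + 12 + 56 + 48 = 184.

184 chords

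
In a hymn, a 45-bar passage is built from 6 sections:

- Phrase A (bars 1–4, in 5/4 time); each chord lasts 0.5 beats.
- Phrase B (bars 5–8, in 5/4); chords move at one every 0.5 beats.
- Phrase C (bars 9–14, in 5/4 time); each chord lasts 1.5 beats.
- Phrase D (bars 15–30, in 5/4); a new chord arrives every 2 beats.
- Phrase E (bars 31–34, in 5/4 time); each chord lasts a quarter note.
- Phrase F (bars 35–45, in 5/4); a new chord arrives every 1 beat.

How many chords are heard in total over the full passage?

215 chords

A: 4·5 = 20 beats, 20/0.5 = 40 chords.
B: 4·5 = 20 beats, 20/0.5 = 40 chords.
C: 6·5 = 30 beats, 30/1.5 = 20 chords.
D: 16·5 = 80 beats, 80/2 = 40 chords.
E: 4·5 = 20 beats, 20/1 = 20 chords.
F: 11·5 = 55 beats, 55/1 = 55 chords.
Total: 40 + 40 + 20 + 40 + 20 + 55 = 215.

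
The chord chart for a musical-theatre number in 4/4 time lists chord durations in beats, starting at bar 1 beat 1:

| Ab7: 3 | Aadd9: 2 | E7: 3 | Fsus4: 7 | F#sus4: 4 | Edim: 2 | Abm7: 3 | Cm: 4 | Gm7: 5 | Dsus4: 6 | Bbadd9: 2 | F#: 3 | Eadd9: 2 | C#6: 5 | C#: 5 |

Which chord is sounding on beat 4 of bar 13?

Beat 4 of bar 13 is beat (13−1)×4 + 4 = 52 overall.
Running totals: Ab7 ends at 3, Aadd9 ends at 5, E7 ends at 8, Fsus4 ends at 15, F#sus4 ends at 19, Edim ends at 21, Abm7 ends at 24, Cm ends at 28, Gm7 ends at 33, Dsus4 ends at 39, Bbadd9 ends at 41, F# ends at 44, Eadd9 ends at 46, C#6 ends at 51, C# ends at 56.
Beat 52 falls within C#.

C#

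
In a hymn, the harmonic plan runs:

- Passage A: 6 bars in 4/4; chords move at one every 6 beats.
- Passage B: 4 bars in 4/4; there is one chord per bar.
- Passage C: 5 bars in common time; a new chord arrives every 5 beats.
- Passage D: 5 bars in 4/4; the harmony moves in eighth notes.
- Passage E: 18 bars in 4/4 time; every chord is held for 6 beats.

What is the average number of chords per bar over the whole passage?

32/19 chords per bar

A: 6 bars of 4 beats is 24 beats; at 6 beats each that's 4 chords.
B: 4 bars of 4 beats is 16 beats; at 4 beats each that's 4 chords.
C: 5 bars of 4 beats is 20 beats; at 5 beats each that's 4 chords.
D: 5 bars of 4 beats is 20 beats; at 0.5 beats each that's 40 chords.
E: 18 bars of 4 beats is 72 beats; at 6 beats each that's 12 chords.
Overall: 64 chords over 38 bars → 64/38 = 32/19 chords per bar.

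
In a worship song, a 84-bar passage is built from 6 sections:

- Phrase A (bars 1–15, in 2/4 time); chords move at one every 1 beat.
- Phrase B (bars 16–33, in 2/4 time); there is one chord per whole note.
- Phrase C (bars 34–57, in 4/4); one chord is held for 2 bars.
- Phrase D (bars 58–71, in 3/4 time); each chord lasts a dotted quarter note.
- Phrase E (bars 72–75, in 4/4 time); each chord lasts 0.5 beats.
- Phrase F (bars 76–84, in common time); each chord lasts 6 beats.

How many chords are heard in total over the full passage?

A: 15 bars × 2 beats = 30 beats; 1 beat/chord → 30 chords.
B: 18 bars × 2 beats = 36 beats; 4 beats/chord → 9 chords.
C: 24 bars × 4 beats = 96 beats; 8 beats/chord → 12 chords.
D: 14 bars × 3 beats = 42 beats; 1.5 beats/chord → 28 chords.
E: 4 bars × 4 beats = 16 beats; 0.5 beats/chord → 32 chords.
F: 9 bars × 4 beats = 36 beats; 6 beats/chord → 6 chords.
Total: 30 + 9 + 12 + 28 + 32 + 6 = 117.

117 chords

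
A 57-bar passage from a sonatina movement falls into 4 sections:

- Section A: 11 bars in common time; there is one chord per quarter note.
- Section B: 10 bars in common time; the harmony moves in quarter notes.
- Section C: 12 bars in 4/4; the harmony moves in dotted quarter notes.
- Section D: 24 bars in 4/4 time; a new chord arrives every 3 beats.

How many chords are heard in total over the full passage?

148 chords

A: 11·4 = 44 beats, 44/1 = 44 chords.
B: 10·4 = 40 beats, 40/1 = 40 chords.
C: 12·4 = 48 beats, 48/1.5 = 32 chords.
D: 24·4 = 96 beats, 96/3 = 32 chords.
Total: 44 + 40 + 32 + 32 = 148.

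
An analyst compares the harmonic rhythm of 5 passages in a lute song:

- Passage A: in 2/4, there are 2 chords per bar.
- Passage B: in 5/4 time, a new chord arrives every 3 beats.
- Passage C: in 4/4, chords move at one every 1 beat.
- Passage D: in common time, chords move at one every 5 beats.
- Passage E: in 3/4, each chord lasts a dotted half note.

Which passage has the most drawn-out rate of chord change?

A: 2 beats/bar ÷ 1 beat/chord = 2 chords/bar.
B: 5 beats/bar ÷ 3 beats/chord = 5/3 chords/bar.
C: 4 beats/bar ÷ 1 beat/chord = 4 chords/bar.
D: 4 beats/bar ÷ 5 beats/chord = 0.8 chords/bar.
E: 3 beats/bar ÷ 3 beats/chord = 1 chord/bar.
Slowest is D at 0.8 chords/bar.

Passage D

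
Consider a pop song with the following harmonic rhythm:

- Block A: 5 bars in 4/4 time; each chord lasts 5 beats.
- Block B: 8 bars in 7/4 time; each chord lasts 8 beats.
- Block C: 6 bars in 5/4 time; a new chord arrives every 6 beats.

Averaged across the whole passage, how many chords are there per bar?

A: 5 × 4 = 20 beats ÷ 5 = 4 chords.
B: 8 × 7 = 56 beats ÷ 8 = 7 chords.
C: 6 × 5 = 30 beats ÷ 6 = 5 chords.
Overall: 16 chords over 19 bars → 16/19 = 16/19 chords per bar.

16/19 chords per bar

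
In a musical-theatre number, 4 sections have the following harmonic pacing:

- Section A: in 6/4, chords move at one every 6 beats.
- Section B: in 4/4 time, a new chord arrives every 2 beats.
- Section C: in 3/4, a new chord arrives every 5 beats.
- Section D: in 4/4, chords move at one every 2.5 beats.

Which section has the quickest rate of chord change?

A: 6/6 = 1 chord/bar.
B: 4/2 = 2 chords/bar.
C: 3/5 = 0.6 chords/bar.
D: 4/2.5 = 1.6 chords/bar.
Fastest is B at 2 chords/bar.

Section B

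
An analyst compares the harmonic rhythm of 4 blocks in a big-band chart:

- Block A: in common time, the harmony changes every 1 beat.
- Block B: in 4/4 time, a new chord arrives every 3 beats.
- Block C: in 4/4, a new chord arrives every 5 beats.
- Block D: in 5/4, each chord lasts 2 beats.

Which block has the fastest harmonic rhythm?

Block A

A: each chord is 1 beat in 4/4, so 4 per bar.
B: each chord is 3 beats in 4/4, so 4/3 per bar.
C: each chord is 5 beats in 4/4, so 0.8 per bar.
D: each chord is 2 beats in 5/4, so 2.5 per bar.
Fastest is A at 4 chords/bar.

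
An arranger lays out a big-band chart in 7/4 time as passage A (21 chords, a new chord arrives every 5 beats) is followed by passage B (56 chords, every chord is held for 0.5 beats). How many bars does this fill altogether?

19 bars

A: 21 × 5 = 105 beats = 15 bars.
B: 56 × 0.5 = 28 beats = 4 bars.
Total: 15 + 4 = 19 bars.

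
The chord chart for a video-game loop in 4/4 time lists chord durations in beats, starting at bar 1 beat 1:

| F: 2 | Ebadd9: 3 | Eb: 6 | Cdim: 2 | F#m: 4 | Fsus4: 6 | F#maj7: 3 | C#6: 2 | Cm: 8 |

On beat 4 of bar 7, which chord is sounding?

Beat 4 of bar 7 is beat (7−1)×4 + 4 = 28 overall.
Running totals: F ends at 2, Ebadd9 ends at 5, Eb ends at 11, Cdim ends at 13, F#m ends at 17, Fsus4 ends at 23, F#maj7 ends at 26, C#6 ends at 28.
Beat 28 falls within C#6.

C#6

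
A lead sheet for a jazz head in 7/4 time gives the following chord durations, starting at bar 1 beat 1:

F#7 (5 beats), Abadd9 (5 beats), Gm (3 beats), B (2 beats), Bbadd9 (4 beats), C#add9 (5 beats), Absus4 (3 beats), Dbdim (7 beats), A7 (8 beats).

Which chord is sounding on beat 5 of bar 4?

Beat 5 of bar 4 is beat (4−1)×7 + 5 = 26 overall.
Running totals: F#7 ends at 5, Abadd9 ends at 10, Gm ends at 13, B ends at 15, Bbadd9 ends at 19, C#add9 ends at 24, Absus4 ends at 27.
Beat 26 falls within Absus4.

Absus4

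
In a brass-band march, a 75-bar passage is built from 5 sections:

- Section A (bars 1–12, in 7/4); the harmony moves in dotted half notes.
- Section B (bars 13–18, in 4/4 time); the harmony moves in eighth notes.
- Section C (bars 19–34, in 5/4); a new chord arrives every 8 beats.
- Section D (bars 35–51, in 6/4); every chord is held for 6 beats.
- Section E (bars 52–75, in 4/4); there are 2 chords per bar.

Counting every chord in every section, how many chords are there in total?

A: 12·7 = 84 beats, 84/3 = 28 chords.
B: 6·4 = 24 beats, 24/0.5 = 48 chords.
C: 16·5 = 80 beats, 80/8 = 10 chords.
D: 17·6 = 102 beats, 102/6 = 17 chords.
E: 24·4 = 96 beats, 96/2 = 48 chords.
Total: 28 + 48 + 10 + 17 + 48 = 151.

151 chords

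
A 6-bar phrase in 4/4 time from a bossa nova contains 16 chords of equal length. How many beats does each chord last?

6 bars × 4 beats/bar = 24 beats total.
24 beats ÷ 16 chords = 1.5 beats per chord.
(That is a dotted quarter note.)

1.5 beats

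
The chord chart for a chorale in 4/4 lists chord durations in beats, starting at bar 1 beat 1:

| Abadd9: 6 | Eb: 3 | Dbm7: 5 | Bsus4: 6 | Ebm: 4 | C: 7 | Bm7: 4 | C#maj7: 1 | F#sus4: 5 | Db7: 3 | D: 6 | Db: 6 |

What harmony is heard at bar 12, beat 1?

Beat 1 of bar 12 is beat (12−1)×4 + 1 = 45 overall.
Running totals: Abadd9 ends at 6, Eb ends at 9, Dbm7 ends at 14, Bsus4 ends at 20, Ebm ends at 24, C ends at 31, Bm7 ends at 35, C#maj7 ends at 36, F#sus4 ends at 41, Db7 ends at 44, D ends at 50.
Beat 45 falls within D.

D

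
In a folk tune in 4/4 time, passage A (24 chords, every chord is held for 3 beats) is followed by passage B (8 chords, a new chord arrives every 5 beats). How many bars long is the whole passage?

A: 24 × 3 = 72 beats = 18 bars.
B: 8 × 5 = 40 beats = 10 bars.
Total: 18 + 10 = 28 bars.

28 bars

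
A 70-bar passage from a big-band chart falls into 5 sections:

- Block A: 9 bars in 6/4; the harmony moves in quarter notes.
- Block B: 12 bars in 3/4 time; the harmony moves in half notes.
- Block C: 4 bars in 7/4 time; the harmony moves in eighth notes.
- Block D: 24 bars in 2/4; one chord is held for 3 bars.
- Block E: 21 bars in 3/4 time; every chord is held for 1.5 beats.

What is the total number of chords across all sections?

178 chords

A: 9 bars × 6 beats = 54 beats; 1 beat/chord → 54 chords.
B: 12 bars × 3 beats = 36 beats; 2 beats/chord → 18 chords.
C: 4 bars × 7 beats = 28 beats; 0.5 beats/chord → 56 chords.
D: 24 bars × 2 beats = 48 beats; 6 beats/chord → 8 chords.
E: 21 bars × 3 beats = 63 beats; 1.5 beats/chord → 42 chords.
Total: 54 + 18 + 56 + 8 + 42 = 178.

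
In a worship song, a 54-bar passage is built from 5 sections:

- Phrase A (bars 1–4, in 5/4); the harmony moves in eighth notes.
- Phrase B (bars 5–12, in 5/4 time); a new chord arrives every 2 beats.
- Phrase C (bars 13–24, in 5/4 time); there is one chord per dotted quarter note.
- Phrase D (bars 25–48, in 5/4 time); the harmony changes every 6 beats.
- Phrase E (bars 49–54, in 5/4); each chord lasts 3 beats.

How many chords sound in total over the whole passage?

A has 20 beats and chords last 0.5 each, so 40 chords.
B has 40 beats and chords last 2 each, so 20 chords.
C has 60 beats and chords last 1.5 each, so 40 chords.
D has 120 beats and chords last 6 each, so 20 chords.
E has 30 beats and chords last 3 each, so 10 chords.
Total: 40 + 20 + 40 + 20 + 10 = 130.

130 chords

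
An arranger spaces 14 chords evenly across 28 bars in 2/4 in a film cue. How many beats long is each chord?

4 beats

28 bars × 2 beats/bar = 56 beats total.
56 beats ÷ 14 chords = 4 beats per chord.
(That is a whole note.)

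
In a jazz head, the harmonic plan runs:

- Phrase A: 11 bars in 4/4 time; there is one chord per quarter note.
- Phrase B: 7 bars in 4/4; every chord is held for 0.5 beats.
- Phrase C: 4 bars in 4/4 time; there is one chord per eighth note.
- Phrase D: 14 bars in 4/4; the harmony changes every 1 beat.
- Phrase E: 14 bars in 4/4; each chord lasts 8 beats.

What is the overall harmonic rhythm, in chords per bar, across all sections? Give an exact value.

3.9 chords per bar

A: 11 × 4 = 44 beats ÷ 1 = 44 chords.
B: 7 × 4 = 28 beats ÷ 0.5 = 56 chords.
C: 4 × 4 = 16 beats ÷ 0.5 = 32 chords.
D: 14 × 4 = 56 beats ÷ 1 = 56 chords.
E: 14 × 4 = 56 beats ÷ 8 = 7 chords.
Overall: 195 chords over 50 bars → 195/50 = 3.9 chords per bar.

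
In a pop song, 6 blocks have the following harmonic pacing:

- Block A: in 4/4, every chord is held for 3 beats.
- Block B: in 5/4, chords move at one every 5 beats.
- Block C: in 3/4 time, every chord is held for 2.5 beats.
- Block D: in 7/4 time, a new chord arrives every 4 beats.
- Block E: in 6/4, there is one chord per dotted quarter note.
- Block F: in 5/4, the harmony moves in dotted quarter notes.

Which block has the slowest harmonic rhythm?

Block B

A: 4 beats/bar ÷ 3 beats/chord = 4/3 chords/bar.
B: 5 beats/bar ÷ 5 beats/chord = 1 chord/bar.
C: 3 beats/bar ÷ 2.5 beats/chord = 1.2 chords/bar.
D: 7 beats/bar ÷ 4 beats/chord = 1.75 chords/bar.
E: 6 beats/bar ÷ 1.5 beats/chord = 4 chords/bar.
F: 5 beats/bar ÷ 1.5 beats/chord = 10/3 chords/bar.
Slowest is B at 1 chords/bar.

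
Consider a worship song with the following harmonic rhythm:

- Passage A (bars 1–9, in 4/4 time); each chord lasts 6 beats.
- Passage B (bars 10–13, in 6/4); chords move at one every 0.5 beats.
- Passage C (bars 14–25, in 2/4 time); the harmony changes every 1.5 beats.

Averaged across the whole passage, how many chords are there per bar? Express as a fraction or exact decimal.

A: 9 bars of 4 beats is 36 beats; at 6 beats each that's 6 chords.
B: 4 bars of 6 beats is 24 beats; at 0.5 beats each that's 48 chords.
C: 12 bars of 2 beats is 24 beats; at 1.5 beats each that's 16 chords.
Overall: 70 chords over 25 bars → 70/25 = 2.8 chords per bar.

2.8 chords per bar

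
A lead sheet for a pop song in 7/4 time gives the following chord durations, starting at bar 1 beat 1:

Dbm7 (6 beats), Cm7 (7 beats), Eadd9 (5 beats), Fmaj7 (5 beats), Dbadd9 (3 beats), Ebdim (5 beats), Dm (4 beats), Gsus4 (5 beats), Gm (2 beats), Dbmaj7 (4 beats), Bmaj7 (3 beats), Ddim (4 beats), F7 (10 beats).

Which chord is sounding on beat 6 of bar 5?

Dm

Beat 6 of bar 5 is beat (5−1)×7 + 6 = 34 overall.
Running totals: Dbm7 ends at 6, Cm7 ends at 13, Eadd9 ends at 18, Fmaj7 ends at 23, Dbadd9 ends at 26, Ebdim ends at 31, Dm ends at 35.
Beat 34 falls within Dm.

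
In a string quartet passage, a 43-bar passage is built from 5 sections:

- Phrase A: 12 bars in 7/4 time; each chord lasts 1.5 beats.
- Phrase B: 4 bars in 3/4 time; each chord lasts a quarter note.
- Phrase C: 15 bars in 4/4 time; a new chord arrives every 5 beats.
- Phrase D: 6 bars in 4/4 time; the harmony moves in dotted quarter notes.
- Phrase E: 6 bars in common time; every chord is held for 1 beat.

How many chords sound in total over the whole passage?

A has 84 beats and chords last 1.5 each, so 56 chords.
B has 12 beats and chords last 1 each, so 12 chords.
C has 60 beats and chords last 5 each, so 12 chords.
D has 24 beats and chords last 1.5 each, so 16 chords.
E has 24 beats and chords last 1 each, so 24 chords.
Total: 56 + 12 + 12 + 16 + 24 = 120.

120 chords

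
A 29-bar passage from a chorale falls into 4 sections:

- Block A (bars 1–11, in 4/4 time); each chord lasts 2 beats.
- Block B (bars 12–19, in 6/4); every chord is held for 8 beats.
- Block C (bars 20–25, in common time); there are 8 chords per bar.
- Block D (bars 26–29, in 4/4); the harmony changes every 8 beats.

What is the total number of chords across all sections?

78 chords

A has 44 beats and chords last 2 each, so 22 chords.
B has 48 beats and chords last 8 each, so 6 chords.
C has 24 beats and chords last 0.5 each, so 48 chords.
D has 16 beats and chords last 8 each, so 2 chords.
Total: 22 + 6 + 48 + 2 = 78.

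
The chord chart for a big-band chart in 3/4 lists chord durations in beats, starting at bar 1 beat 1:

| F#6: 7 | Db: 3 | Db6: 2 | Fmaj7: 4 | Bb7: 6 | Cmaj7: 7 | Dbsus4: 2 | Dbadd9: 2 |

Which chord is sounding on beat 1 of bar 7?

Bb7

Beat 1 of bar 7 is beat (7−1)×3 + 1 = 19 overall.
Running totals: F#6 ends at 7, Db ends at 10, Db6 ends at 12, Fmaj7 ends at 16, Bb7 ends at 22.
Beat 19 falls within Bb7.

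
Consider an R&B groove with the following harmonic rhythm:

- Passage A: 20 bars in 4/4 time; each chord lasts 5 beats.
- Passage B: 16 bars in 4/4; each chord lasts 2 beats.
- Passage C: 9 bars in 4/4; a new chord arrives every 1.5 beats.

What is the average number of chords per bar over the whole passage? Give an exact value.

1.6 chords per bar

A: 20 × 4 = 80 beats ÷ 5 = 16 chords.
B: 16 × 4 = 64 beats ÷ 2 = 32 chords.
C: 9 × 4 = 36 beats ÷ 1.5 = 24 chords.
Overall: 72 chords over 45 bars → 72/45 = 1.6 chords per bar.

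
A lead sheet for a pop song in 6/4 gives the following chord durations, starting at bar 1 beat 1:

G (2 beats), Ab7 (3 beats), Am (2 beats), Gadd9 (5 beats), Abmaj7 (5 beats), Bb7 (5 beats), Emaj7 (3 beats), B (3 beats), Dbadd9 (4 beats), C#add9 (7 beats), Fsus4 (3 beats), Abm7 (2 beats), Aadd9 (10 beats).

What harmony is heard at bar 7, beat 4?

Beat 4 of bar 7 is beat (7−1)×6 + 4 = 40 overall.
Running totals: G ends at 2, Ab7 ends at 5, Am ends at 7, Gadd9 ends at 12, Abmaj7 ends at 17, Bb7 ends at 22, Emaj7 ends at 25, B ends at 28, Dbadd9 ends at 32, C#add9 ends at 39, Fsus4 ends at 42.
Beat 40 falls within Fsus4.

Fsus4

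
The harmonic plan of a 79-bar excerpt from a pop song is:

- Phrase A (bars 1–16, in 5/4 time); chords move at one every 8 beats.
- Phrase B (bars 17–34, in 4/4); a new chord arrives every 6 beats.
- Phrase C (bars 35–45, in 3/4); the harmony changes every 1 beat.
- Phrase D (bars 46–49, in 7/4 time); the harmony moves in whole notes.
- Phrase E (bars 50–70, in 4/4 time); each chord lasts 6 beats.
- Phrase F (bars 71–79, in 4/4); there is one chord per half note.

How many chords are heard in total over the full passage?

A: 16·5 = 80 beats, 80/8 = 10 chords.
B: 18·4 = 72 beats, 72/6 = 12 chords.
C: 11·3 = 33 beats, 33/1 = 33 chords.
D: 4·7 = 28 beats, 28/4 = 7 chords.
E: 21·4 = 84 beats, 84/6 = 14 chords.
F: 9·4 = 36 beats, 36/2 = 18 chords.
Total: 10 + 12 + 33 + 7 + 14 + 18 = 94.

94 chords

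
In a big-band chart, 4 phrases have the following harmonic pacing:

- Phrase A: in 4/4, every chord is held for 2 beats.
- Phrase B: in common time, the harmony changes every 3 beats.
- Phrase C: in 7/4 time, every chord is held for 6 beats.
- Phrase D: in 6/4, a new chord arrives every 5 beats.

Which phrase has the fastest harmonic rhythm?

Phrase A

A: 4 beats/bar ÷ 2 beats/chord = 2 chords/bar.
B: 4 beats/bar ÷ 3 beats/chord = 4/3 chords/bar.
C: 7 beats/bar ÷ 6 beats/chord = 7/6 chords/bar.
D: 6 beats/bar ÷ 5 beats/chord = 1.2 chords/bar.
Fastest is A at 2 chords/bar.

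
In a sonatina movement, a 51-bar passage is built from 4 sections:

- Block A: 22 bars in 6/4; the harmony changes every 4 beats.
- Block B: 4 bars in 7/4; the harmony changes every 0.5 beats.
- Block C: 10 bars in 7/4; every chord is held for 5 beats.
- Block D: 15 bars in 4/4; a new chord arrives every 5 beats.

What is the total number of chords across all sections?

115 chords

A has 132 beats and chords last 4 each, so 33 chords.
B has 28 beats and chords last 0.5 each, so 56 chords.
C has 70 beats and chords last 5 each, so 14 chords.
D has 60 beats and chords last 5 each, so 12 chords.
Total: 33 + 56 + 14 + 12 = 115.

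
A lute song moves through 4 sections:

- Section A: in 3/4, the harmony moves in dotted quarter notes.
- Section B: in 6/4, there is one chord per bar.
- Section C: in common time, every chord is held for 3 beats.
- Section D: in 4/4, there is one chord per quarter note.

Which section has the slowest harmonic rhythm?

A: 3/1.5 = 2 chords/bar.
B: 6/6 = 1 chord/bar.
C: 4/3 = 4/3 chords/bar.
D: 4/1 = 4 chords/bar.
Slowest is B at 1 chords/bar.

Section B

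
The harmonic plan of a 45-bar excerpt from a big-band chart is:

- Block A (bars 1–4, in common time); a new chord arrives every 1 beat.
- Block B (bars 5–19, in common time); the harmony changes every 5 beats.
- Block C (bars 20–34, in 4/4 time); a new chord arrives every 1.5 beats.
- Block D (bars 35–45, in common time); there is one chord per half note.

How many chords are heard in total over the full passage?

90 chords

A: 4·4 = 16 beats, 16/1 = 16 chords.
B: 15·4 = 60 beats, 60/5 = 12 chords.
C: 15·4 = 60 beats, 60/1.5 = 40 chords.
D: 11·4 = 44 beats, 44/2 = 22 chords.
Total: 16 + 12 + 40 + 22 = 90.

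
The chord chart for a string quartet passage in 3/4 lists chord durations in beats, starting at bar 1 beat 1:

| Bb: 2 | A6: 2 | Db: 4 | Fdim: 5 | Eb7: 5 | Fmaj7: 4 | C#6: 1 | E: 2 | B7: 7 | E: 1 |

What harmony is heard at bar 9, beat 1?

Beat 1 of bar 9 is beat (9−1)×3 + 1 = 25 overall.
Running totals: Bb ends at 2, A6 ends at 4, Db ends at 8, Fdim ends at 13, Eb7 ends at 18, Fmaj7 ends at 22, C#6 ends at 23, E ends at 25.
Beat 25 falls within E.

E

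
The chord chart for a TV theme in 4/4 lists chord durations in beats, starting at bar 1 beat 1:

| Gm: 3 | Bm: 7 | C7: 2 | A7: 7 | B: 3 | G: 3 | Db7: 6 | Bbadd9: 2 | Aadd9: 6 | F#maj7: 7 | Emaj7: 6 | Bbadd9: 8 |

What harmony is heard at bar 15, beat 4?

Beat 4 of bar 15 is beat (15−1)×4 + 4 = 60 overall.
Running totals: Gm ends at 3, Bm ends at 10, C7 ends at 12, A7 ends at 19, B ends at 22, G ends at 25, Db7 ends at 31, Bbadd9 ends at 33, Aadd9 ends at 39, F#maj7 ends at 46, Emaj7 ends at 52, Bbadd9 ends at 60.
Beat 60 falls within Bbadd9.

Bbadd9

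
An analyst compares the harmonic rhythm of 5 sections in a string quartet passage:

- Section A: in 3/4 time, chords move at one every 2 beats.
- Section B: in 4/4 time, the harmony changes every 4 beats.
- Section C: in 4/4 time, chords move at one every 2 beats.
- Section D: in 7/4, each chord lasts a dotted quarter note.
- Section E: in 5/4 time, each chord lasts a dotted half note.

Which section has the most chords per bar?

A: 3/2 = 1.5 chords/bar.
B: 4/4 = 1 chord/bar.
C: 4/2 = 2 chords/bar.
D: 7/1.5 = 14/3 chords/bar.
E: 5/3 = 5/3 chords/bar.
Fastest is D at 14/3 chords/bar.

Section D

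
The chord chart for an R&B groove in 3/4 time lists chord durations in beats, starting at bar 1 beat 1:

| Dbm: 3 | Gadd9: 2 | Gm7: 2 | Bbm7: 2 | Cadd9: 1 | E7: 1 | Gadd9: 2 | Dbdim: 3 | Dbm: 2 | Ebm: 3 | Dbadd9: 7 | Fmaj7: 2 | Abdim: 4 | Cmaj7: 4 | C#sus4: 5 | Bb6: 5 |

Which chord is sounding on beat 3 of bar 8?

Beat 3 of bar 8 is beat (8−1)×3 + 3 = 24 overall.
Running totals: Dbm ends at 3, Gadd9 ends at 5, Gm7 ends at 7, Bbm7 ends at 9, Cadd9 ends at 10, E7 ends at 11, Gadd9 ends at 13, Dbdim ends at 16, Dbm ends at 18, Ebm ends at 21, Dbadd9 ends at 28.
Beat 24 falls within Dbadd9.

Dbadd9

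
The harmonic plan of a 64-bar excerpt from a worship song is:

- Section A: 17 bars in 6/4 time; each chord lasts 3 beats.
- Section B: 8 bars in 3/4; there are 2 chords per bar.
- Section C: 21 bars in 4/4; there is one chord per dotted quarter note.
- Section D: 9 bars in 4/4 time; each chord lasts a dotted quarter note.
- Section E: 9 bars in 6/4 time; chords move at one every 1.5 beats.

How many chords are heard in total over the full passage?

A has 102 beats and chords last 3 each, so 34 chords.
B has 24 beats and chords last 1.5 each, so 16 chords.
C has 84 beats and chords last 1.5 each, so 56 chords.
D has 36 beats and chords last 1.5 each, so 24 chords.
E has 54 beats and chords last 1.5 each, so 36 chords.
Total: 34 + 16 + 56 + 24 + 36 = 166.

166 chords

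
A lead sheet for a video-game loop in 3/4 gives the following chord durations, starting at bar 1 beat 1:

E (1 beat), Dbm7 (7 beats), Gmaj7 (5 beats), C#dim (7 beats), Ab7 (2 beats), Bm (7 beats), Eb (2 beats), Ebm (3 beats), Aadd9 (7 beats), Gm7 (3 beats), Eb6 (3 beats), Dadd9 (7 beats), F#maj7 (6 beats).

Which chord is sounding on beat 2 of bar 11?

Beat 2 of bar 11 is beat (11−1)×3 + 2 = 32 overall.
Running totals: E ends at 1, Dbm7 ends at 8, Gmaj7 ends at 13, C#dim ends at 20, Ab7 ends at 22, Bm ends at 29, Eb ends at 31, Ebm ends at 34.
Beat 32 falls within Ebm.

Ebm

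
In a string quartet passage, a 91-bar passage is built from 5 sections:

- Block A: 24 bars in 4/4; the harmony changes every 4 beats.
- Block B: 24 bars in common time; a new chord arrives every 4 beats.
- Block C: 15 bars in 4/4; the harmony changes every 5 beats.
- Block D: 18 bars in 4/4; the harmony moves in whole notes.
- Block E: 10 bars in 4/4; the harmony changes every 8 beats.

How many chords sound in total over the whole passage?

A: 24 bars × 4 beats = 96 beats; 4 beats/chord → 24 chords.
B: 24 bars × 4 beats = 96 beats; 4 beats/chord → 24 chords.
C: 15 bars × 4 beats = 60 beats; 5 beats/chord → 12 chords.
D: 18 bars × 4 beats = 72 beats; 4 beats/chord → 18 chords.
E: 10 bars × 4 beats = 40 beats; 8 beats/chord → 5 chords.
Total: 24 + 24 + 12 + 18 + 5 = 83.

83 chords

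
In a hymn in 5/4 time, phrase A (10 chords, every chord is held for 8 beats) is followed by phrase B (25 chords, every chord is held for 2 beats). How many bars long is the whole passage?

26 bars

A: 10 × 8 = 80 beats = 16 bars.
B: 25 × 2 = 50 beats = 10 bars.
Total: 16 + 10 = 26 bars.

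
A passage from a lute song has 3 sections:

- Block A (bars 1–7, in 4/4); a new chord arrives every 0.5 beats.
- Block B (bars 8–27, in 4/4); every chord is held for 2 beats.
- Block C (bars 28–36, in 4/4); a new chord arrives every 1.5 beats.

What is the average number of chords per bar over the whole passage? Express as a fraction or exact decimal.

A: 7 × 4 = 28 beats ÷ 0.5 = 56 chords.
B: 20 × 4 = 80 beats ÷ 2 = 40 chords.
C: 9 × 4 = 36 beats ÷ 1.5 = 24 chords.
Overall: 120 chords over 36 bars → 120/36 = 10/3 chords per bar.

10/3 chords per bar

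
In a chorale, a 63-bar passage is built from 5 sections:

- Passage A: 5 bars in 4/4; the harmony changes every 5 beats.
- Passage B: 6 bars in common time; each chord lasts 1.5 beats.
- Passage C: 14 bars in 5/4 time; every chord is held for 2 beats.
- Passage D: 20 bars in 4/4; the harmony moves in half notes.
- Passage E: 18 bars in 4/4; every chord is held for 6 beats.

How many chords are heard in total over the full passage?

107 chords

A: 5 bars × 4 beats = 20 beats; 5 beats/chord → 4 chords.
B: 6 bars × 4 beats = 24 beats; 1.5 beats/chord → 16 chords.
C: 14 bars × 5 beats = 70 beats; 2 beats/chord → 35 chords.
D: 20 bars × 4 beats = 80 beats; 2 beats/chord → 40 chords.
E: 18 bars × 4 beats = 72 beats; 6 beats/chord → 12 chords.
Total: 4 + 16 + 35 + 40 + 12 = 107.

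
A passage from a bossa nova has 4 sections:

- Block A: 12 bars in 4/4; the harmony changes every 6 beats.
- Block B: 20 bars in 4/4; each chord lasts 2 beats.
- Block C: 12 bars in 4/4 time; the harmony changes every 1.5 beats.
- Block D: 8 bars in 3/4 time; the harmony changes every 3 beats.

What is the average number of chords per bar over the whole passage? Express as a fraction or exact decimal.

A: 12 bars of 4 beats is 48 beats; at 6 beats each that's 8 chords.
B: 20 bars of 4 beats is 80 beats; at 2 beats each that's 40 chords.
C: 12 bars of 4 beats is 48 beats; at 1.5 beats each that's 32 chords.
D: 8 bars of 3 beats is 24 beats; at 3 beats each that's 8 chords.
Overall: 88 chords over 52 bars → 88/52 = 22/13 chords per bar.

22/13 chords per bar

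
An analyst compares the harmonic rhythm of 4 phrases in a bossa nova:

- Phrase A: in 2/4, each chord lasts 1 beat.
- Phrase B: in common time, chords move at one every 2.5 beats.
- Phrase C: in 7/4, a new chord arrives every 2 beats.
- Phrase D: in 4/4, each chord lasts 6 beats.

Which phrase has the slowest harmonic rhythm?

Phrase D

A: 2 beats/bar ÷ 1 beat/chord = 2 chords/bar.
B: 4 beats/bar ÷ 2.5 beats/chord = 1.6 chords/bar.
C: 7 beats/bar ÷ 2 beats/chord = 3.5 chords/bar.
D: 4 beats/bar ÷ 6 beats/chord = 2/3 chords/bar.
Slowest is D at 2/3 chords/bar.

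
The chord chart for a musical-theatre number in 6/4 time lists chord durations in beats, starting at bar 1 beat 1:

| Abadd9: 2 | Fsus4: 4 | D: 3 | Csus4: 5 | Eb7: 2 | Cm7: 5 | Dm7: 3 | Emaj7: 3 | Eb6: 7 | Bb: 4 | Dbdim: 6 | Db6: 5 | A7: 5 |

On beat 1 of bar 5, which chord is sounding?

Emaj7

Beat 1 of bar 5 is beat (5−1)×6 + 1 = 25 overall.
Running totals: Abadd9 ends at 2, Fsus4 ends at 6, D ends at 9, Csus4 ends at 14, Eb7 ends at 16, Cm7 ends at 21, Dm7 ends at 24, Emaj7 ends at 27.
Beat 25 falls within Emaj7.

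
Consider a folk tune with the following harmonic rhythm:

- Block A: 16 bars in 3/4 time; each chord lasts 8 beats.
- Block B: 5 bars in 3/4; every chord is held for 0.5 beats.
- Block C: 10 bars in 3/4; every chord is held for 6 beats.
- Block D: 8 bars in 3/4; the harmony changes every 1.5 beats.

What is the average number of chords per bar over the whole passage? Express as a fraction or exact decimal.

A: 16 bars of 3 beats is 48 beats; at 8 beats each that's 6 chords.
B: 5 bars of 3 beats is 15 beats; at 0.5 beats each that's 30 chords.
C: 10 bars of 3 beats is 30 beats; at 6 beats each that's 5 chords.
D: 8 bars of 3 beats is 24 beats; at 1.5 beats each that's 16 chords.
Overall: 57 chords over 39 bars → 57/39 = 19/13 chords per bar.

19/13 chords per bar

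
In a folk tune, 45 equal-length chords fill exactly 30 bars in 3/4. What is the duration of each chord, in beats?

30 bars × 3 beats/bar = 90 beats total.
90 beats ÷ 45 chords = 2 beats per chord.
(That is a half note.)

2 beats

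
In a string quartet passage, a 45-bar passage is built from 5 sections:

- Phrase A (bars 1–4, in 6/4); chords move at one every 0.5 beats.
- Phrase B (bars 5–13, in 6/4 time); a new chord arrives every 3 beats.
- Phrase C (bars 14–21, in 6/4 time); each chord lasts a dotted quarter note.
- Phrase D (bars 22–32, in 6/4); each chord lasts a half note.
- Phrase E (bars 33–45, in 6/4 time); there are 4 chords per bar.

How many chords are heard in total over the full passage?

183 chords

A has 24 beats and chords last 0.5 each, so 48 chords.
B has 54 beats and chords last 3 each, so 18 chords.
C has 48 beats and chords last 1.5 each, so 32 chords.
D has 66 beats and chords last 2 each, so 33 chords.
E has 78 beats and chords last 1.5 each, so 52 chords.
Total: 48 + 18 + 32 + 33 + 52 = 183.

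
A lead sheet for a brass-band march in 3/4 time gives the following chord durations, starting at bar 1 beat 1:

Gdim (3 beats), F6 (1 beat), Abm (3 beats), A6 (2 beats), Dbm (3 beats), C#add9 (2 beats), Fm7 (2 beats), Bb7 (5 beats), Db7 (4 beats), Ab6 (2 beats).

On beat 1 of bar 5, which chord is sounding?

Beat 1 of bar 5 is beat (5−1)×3 + 1 = 13 overall.
Running totals: Gdim ends at 3, F6 ends at 4, Abm ends at 7, A6 ends at 9, Dbm ends at 12, C#add9 ends at 14.
Beat 13 falls within C#add9.

C#add9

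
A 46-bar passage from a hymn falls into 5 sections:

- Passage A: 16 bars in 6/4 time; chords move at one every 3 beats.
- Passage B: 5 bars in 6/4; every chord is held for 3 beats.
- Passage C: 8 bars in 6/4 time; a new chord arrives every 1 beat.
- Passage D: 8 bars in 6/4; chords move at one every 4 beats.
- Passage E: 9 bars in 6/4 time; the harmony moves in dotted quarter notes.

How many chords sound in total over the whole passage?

138 chords

A: 16·6 = 96 beats, 96/3 = 32 chords.
B: 5·6 = 30 beats, 30/3 = 10 chords.
C: 8·6 = 48 beats, 48/1 = 48 chords.
D: 8·6 = 48 beats, 48/4 = 12 chords.
E: 9·6 = 54 beats, 54/1.5 = 36 chords.
Total: 32 + 10 + 48 + 12 + 36 = 138.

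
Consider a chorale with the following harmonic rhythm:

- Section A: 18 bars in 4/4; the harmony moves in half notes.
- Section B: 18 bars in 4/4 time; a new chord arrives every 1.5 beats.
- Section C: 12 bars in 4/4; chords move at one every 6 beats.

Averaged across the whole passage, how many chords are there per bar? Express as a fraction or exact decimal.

A: 18 bars of 4 beats is 72 beats; at 2 beats each that's 36 chords.
B: 18 bars of 4 beats is 72 beats; at 1.5 beats each that's 48 chords.
C: 12 bars of 4 beats is 48 beats; at 6 beats each that's 8 chords.
Overall: 92 chords over 48 bars → 92/48 = 23/12 chords per bar.

23/12 chords per bar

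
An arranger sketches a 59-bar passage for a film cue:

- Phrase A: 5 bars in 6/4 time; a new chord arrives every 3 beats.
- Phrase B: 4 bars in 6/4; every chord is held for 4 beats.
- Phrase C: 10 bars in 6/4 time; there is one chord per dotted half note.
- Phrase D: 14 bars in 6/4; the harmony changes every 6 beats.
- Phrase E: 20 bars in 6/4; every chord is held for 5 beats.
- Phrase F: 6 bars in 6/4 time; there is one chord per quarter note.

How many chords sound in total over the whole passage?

A: 5 bars × 6 beats = 30 beats; 3 beats/chord → 10 chords.
B: 4 bars × 6 beats = 24 beats; 4 beats/chord → 6 chords.
C: 10 bars × 6 beats = 60 beats; 3 beats/chord → 20 chords.
D: 14 bars × 6 beats = 84 beats; 6 beats/chord → 14 chords.
E: 20 bars × 6 beats = 120 beats; 5 beats/chord → 24 chords.
F: 6 bars × 6 beats = 36 beats; 1 beat/chord → 36 chords.
Total: 10 + 6 + 20 + 14 + 24 + 36 = 110.

110 chords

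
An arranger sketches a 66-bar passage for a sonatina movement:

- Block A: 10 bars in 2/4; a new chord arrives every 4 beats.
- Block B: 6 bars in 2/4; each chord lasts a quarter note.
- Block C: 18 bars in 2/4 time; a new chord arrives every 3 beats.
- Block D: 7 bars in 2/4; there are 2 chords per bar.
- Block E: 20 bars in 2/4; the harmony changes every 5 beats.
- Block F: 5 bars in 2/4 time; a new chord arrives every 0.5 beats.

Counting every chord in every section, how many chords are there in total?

71 chords

A: 10 bars × 2 beats = 20 beats; 4 beats/chord → 5 chords.
B: 6 bars × 2 beats = 12 beats; 1 beat/chord → 12 chords.
C: 18 bars × 2 beats = 36 beats; 3 beats/chord → 12 chords.
D: 7 bars × 2 beats = 14 beats; 1 beat/chord → 14 chords.
E: 20 bars × 2 beats = 40 beats; 5 beats/chord → 8 chords.
F: 5 bars × 2 beats = 10 beats; 0.5 beats/chord → 20 chords.
Total: 5 + 12 + 12 + 14 + 8 + 20 = 71.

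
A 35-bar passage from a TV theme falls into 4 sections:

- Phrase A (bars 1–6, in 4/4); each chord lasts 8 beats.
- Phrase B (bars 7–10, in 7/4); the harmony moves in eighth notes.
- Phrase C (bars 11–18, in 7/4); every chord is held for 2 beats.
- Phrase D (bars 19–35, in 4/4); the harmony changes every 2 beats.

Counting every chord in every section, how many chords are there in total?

121 chords

A: 6·4 = 24 beats, 24/8 = 3 chords.
B: 4·7 = 28 beats, 28/0.5 = 56 chords.
C: 8·7 = 56 beats, 56/2 = 28 chords.
D: 17·4 = 68 beats, 68/2 = 34 chords.
Total: 3 + 56 + 28 + 34 = 121.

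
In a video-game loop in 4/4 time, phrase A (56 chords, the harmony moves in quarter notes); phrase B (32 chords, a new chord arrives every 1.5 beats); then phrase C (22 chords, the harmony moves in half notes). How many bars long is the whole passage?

A: 56 × 1 = 56 beats = 14 bars.
B: 32 × 1.5 = 48 beats = 12 bars.
C: 22 × 2 = 44 beats = 11 bars.
Total: 14 + 12 + 11 = 37 bars.

37 bars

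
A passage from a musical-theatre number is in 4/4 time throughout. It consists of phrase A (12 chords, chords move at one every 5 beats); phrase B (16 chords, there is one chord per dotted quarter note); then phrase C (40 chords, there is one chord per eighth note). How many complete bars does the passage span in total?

26 bars

A: 12 × 5 = 60 beats = 15 bars.
B: 16 × 1.5 = 24 beats = 6 bars.
C: 40 × 0.5 = 20 beats = 5 bars.
Total: 15 + 6 + 5 = 26 bars.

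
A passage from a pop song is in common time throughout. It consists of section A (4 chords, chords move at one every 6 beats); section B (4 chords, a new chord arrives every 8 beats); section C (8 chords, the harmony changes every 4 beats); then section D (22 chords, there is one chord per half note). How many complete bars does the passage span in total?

33 bars

A: 4 × 6 = 24 beats = 6 bars.
B: 4 × 8 = 32 beats = 8 bars.
C: 8 × 4 = 32 beats = 8 bars.
D: 22 × 2 = 44 beats = 11 bars.
Total: 6 + 8 + 8 + 11 = 33 bars.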